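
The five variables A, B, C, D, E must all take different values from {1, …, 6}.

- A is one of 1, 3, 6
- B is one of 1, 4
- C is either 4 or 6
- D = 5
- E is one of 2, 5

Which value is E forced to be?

2

D has just one choice, so D = 5. So E can't be 5.
So E = 2.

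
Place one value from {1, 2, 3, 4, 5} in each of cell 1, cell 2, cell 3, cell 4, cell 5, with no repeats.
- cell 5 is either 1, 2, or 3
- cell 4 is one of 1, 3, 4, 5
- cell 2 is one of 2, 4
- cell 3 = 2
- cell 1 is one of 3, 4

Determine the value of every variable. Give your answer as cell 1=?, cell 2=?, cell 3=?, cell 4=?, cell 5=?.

cell 3 has just one choice, so cell 3 = 2. Eliminate 2 elsewhere: cell 2, cell 5.
cell 2 has just one choice, so cell 2 = 4. So cell 1, cell 4 can't be 4.
cell 1 has just one choice, so cell 1 = 3. So cell 4, cell 5 can't be 3.
cell 5 must be 1 (only option left). Remove 1 from cell 4.
That leaves cell 4 = 5.

cell 1=3, cell 2=4, cell 3=2, cell 4=5, cell 5=1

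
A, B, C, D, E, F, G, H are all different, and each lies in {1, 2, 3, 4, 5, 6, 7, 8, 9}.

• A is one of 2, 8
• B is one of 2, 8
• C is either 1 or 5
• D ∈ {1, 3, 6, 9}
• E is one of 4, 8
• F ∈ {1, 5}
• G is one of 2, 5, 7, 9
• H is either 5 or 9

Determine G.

A and B between them cover only {2, 8} — a naked pair. Remove those values from E, G.
E's domain is down to {4}, so E = 4.
C and F between them cover only {1, 5} — a naked pair. Remove those values from D, G, H.
H must be 9 (only option left). So D, G can't be 9.
So G = 7.

7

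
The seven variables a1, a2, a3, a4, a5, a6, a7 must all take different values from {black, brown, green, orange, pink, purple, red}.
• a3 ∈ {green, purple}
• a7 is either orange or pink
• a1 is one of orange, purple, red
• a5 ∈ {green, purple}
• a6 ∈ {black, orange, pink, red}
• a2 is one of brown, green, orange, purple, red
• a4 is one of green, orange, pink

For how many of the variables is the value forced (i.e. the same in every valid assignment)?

Among the 7 variables, black fits only a6 (and all 7 values in {black, brown, green, orange, pink, purple, red} must be used), so a6 = black.
Among the 6 still-open variables, brown fits only a2 (and all 6 values in {brown, green, orange, pink, purple, red} must be used), so a2 = brown.
Among the 5 still-open variables, red fits only a1 (and all 5 values in {green, orange, pink, purple, red} must be used), so a1 = red.
a3 and a5 share exactly the 2 values {green, purple}; by pigeonhole those values go to them, so strike green, purple from a4.
Determined: a1=red, a2=brown, a6=black. The other variables each still have more than one consistent value. That makes 3.

3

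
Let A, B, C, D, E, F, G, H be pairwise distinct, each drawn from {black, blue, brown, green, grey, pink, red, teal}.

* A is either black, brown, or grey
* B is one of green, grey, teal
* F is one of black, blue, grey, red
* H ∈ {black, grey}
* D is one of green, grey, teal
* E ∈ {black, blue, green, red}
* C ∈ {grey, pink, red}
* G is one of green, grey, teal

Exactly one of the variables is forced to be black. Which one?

The 8 variables together cover exactly {black, blue, brown, green, grey, pink, red, teal} — 8 values for 8 variables — and brown appears only in A's list, so A = brown.
The 7 still-open variables together cover exactly {black, blue, green, grey, pink, red, teal} — 7 values for 7 variables — and pink appears only in C's list, so C = pink.
B, D, G between them cover only {green, grey, teal} — a naked triple. Remove those values from E, F, H.
So black goes to H.

H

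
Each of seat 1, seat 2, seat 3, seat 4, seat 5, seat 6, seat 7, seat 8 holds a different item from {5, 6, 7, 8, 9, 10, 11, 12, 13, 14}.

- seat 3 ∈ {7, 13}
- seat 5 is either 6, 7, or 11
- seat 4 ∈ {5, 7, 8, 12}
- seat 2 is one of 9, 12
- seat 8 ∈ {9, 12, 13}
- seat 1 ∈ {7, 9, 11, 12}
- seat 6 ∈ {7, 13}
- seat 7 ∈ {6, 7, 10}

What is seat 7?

10

seat 3 and seat 6 between them cover only {7, 13} — a naked pair. Remove those values from seat 1, seat 4, seat 5, seat 7, seat 8.
seat 2 and seat 8 between them cover only {9, 12} — a naked pair. Remove those values from seat 1, seat 4.
seat 1 has just one choice, so seat 1 = 11. Eliminate 11 elsewhere: seat 5.
seat 5 has just one choice, so seat 5 = 6. Remove 6 from seat 7.
So seat 7 = 10.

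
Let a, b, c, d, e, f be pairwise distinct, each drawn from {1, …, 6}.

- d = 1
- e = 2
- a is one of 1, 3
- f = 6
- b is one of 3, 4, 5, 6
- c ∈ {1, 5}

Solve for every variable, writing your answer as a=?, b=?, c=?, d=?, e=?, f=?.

d must be 1 (only option left). Eliminate 1 elsewhere: a, c.
e must be 2 (only option left).
f has just one choice, so f = 6. So b can't be 6.
a's domain is down to {3}, so a = 3. Strike 3 from b.
That leaves c = 5. So b can't be 5.
b's domain is down to {4}, so b = 4.

a=3, b=4, c=5, d=1, e=2, f=6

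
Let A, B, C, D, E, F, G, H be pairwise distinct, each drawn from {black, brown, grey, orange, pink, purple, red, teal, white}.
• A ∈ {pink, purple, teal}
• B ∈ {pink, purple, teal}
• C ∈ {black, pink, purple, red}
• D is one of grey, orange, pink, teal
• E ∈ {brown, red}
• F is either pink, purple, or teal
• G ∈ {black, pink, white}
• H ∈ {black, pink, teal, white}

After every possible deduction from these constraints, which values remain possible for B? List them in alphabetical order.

pink, purple, teal

A, B, F between them cover only {pink, purple, teal} — a naked triple. Remove those values from C, D, G, H.
G and H share exactly the 2 values {black, white}; by pigeonhole those values go to them, so strike black, white from C.
C must be red (only option left). So E can't be red.
E's domain is down to {brown}, so E = brown.
No further eliminations apply; B can still be any of pink, purple, teal.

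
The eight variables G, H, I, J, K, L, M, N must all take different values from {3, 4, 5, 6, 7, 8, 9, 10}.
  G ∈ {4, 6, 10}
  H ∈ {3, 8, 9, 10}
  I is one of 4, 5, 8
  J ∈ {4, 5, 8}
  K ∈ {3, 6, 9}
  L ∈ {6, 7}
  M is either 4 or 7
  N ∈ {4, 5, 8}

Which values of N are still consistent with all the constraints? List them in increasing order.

4, 5, 8

I, J, N between them cover only {4, 5, 8} — a naked triple. Remove those values from G, H, M.
M must be 7 (only option left). So L can't be 7.
L's domain is down to {6}, so L = 6. So G, K can't be 6.
That leaves G = 10. Eliminate 10 elsewhere: H.
No further eliminations apply; N can still be any of 4, 5, 8.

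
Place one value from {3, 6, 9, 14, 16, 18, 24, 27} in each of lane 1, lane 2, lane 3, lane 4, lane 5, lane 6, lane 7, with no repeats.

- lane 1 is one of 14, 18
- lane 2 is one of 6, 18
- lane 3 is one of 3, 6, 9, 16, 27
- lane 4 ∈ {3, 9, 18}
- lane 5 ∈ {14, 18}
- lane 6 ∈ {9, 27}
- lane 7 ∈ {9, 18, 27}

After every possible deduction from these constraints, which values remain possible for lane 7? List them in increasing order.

9, 27

The 7 variables together cover exactly {3, 6, 9, 14, 16, 18, 27} — 7 values for 7 variables — and 16 appears only in lane 3's list, so lane 3 = 16.
Among the 6 still-open variables, 3 fits only lane 4 (and all 6 values in {3, 6, 9, 14, 18, 27} must be used), so lane 4 = 3.
Among the 5 still-open variables, 6 fits only lane 2 (and all 5 values in {6, 9, 14, 18, 27} must be used), so lane 2 = 6.
lane 1 and lane 5 between them cover only {14, 18} — a naked pair. Remove those values from lane 7.
No further eliminations apply; lane 7 can still be any of 9, 27.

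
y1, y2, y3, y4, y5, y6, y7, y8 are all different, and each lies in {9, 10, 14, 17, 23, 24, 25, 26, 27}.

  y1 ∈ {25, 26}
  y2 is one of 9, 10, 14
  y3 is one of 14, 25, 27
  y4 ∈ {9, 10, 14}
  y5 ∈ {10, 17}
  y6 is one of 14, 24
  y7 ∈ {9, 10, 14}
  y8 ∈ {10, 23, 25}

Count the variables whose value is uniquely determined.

2

y2, y4, y7 share exactly the 3 values {9, 10, 14}; by pigeonhole those values go to them, so strike 9, 10, 14 from y3, y5, y6, y8.
That leaves y5 = 17.
y6's domain is down to {24}, so y6 = 24.
Determined: y5=17, y6=24. The other variables each still have more than one consistent value. That makes 2.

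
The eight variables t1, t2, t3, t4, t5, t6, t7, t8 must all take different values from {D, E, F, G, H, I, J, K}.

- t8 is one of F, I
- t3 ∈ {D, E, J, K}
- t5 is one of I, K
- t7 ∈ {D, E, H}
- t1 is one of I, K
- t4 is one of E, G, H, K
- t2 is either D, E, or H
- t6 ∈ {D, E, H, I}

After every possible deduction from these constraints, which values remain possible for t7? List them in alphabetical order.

D, E, H

The 8 variables draw from only 8 values {D, E, F, G, H, I, J, K}, so each is used; only t8 can be F, hence t8 = F.
The 7 still-open variables together cover exactly {D, E, G, H, I, J, K} — 7 values for 7 variables — and G appears only in t4's list, so t4 = G.
Among the 6 still-open variables, J fits only t3 (and all 6 values in {D, E, H, I, J, K} must be used), so t3 = J.
The 2 variables t1 and t5 are confined to {I, K}, which locks those values in; drop them from t6.
No further eliminations apply; t7 can still be any of D, E, H.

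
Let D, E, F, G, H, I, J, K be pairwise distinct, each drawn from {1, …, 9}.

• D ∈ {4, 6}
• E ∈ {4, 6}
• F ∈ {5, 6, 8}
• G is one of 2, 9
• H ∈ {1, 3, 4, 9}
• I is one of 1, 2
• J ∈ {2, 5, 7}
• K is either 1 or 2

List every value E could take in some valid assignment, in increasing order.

The 2 variables D and E are confined to {4, 6}, which locks those values in; drop them from F, H.
I and K between them cover only {1, 2} — a naked pair. Remove those values from G, H, J.
G's domain is down to {9}, so G = 9. Remove 9 from H.
H has just one choice, so H = 3.
No further eliminations apply; E can still be any of 4, 6.

4, 6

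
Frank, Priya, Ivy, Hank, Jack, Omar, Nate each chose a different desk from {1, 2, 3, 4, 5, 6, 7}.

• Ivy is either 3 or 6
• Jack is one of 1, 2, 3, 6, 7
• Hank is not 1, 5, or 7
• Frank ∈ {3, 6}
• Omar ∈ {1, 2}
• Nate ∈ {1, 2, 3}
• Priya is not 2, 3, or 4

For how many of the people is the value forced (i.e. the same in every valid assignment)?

3

The 7 variables together cover exactly {1, 2, 3, 4, 5, 6, 7} — 7 values for 7 variables — and 4 appears only in Hank's list, so Hank = 4.
The 6 still-open variables together cover exactly {1, 2, 3, 5, 6, 7} — 6 values for 6 variables — and 5 appears only in Priya's list, so Priya = 5.
Among the 5 still-open variables, 7 fits only Jack (and all 5 values in {1, 2, 3, 6, 7} must be used), so Jack = 7.
Frank and Ivy between them cover only {3, 6} — a naked pair. Remove those values from Nate.
Determined: Priya=5, Hank=4, Jack=7. The other people each still have more than one consistent value. That makes 3.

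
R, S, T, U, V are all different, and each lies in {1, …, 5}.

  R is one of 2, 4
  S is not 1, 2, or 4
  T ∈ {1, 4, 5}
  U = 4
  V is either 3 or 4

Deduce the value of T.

1

U must be 4 (only option left). Remove 4 from R, T, V.
V must be 3 (only option left). Remove 3 from S.
R has just one choice, so R = 2.
S must be 5 (only option left). Strike 5 from T.
So T = 1.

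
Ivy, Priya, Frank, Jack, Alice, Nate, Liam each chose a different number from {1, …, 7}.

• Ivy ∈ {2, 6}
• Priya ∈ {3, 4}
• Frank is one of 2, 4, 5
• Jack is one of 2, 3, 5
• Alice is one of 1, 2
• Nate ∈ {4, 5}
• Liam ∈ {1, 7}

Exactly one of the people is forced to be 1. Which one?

Among the 7 variables, 6 fits only Ivy (and all 7 values in {1, 2, 3, 4, 5, 6, 7} must be used), so Ivy = 6.
The 6 still-open variables together cover exactly {1, 2, 3, 4, 5, 7} — 6 values for 6 variables — and 7 appears only in Liam's list, so Liam = 7.
The 5 still-open variables together cover exactly {1, 2, 3, 4, 5} — 5 values for 5 variables — and 1 appears only in Alice's list, so Alice = 1.

Alice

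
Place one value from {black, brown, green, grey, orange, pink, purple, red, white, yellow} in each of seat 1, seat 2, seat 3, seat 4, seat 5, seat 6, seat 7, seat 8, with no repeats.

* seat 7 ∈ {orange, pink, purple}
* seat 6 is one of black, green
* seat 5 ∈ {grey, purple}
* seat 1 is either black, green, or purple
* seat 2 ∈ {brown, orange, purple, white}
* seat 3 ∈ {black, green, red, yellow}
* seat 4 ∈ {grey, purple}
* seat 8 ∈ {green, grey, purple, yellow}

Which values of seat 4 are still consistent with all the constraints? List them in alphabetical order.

seat 4 and seat 5 share exactly the 2 values {grey, purple}; by pigeonhole those values go to them, so strike grey, purple from seat 1, seat 2, seat 7, seat 8.
seat 1 and seat 6 between them cover only {black, green} — a naked pair. Remove those values from seat 3, seat 8.
seat 8's domain is down to {yellow}, so seat 8 = yellow. Strike yellow from seat 3.
That leaves seat 3 = red.
No further eliminations apply; seat 4 can still be any of grey, purple.

grey, purple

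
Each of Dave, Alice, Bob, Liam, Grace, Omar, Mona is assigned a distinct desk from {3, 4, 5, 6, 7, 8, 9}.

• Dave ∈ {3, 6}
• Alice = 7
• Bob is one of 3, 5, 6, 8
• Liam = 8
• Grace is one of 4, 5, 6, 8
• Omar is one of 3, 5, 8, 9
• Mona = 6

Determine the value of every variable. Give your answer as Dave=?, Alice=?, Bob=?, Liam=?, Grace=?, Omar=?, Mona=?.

Dave=3, Alice=7, Bob=5, Liam=8, Grace=4, Omar=9, Mona=6

Alice has just one choice, so Alice = 7.
Liam's domain is down to {8}, so Liam = 8. Remove 8 from Bob, Grace, Omar.
Mona's domain is down to {6}, so Mona = 6. Remove 6 from Dave, Bob, Grace.
Dave has just one choice, so Dave = 3. So Bob, Omar can't be 3.
Bob has just one choice, so Bob = 5. Eliminate 5 elsewhere: Grace, Omar.
That leaves Grace = 4.
Omar must be 9 (only option left).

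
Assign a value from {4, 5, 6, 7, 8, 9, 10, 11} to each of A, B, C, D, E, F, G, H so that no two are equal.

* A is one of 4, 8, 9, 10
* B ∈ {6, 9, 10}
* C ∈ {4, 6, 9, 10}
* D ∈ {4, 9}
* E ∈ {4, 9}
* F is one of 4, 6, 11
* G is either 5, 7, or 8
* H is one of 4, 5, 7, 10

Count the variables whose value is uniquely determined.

2

The 8 variables together cover exactly {4, 5, 6, 7, 8, 9, 10, 11} — 8 values for 8 variables — and 11 appears only in F's list, so F = 11.
D and E share exactly the 2 values {4, 9}; by pigeonhole those values go to them, so strike 4, 9 from A, B, C, H.
The 2 variables B and C are confined to {6, 10}, which locks those values in; drop them from A, H.
A's domain is down to {8}, so A = 8. Remove 8 from G.
Determined: A=8, F=11. The other variables each still have more than one consistent value. That makes 2.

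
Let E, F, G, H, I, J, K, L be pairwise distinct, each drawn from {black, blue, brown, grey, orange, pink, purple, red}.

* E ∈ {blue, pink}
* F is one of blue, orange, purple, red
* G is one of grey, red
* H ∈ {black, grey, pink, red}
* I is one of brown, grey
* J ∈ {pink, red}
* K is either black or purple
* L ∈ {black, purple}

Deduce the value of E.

The 8 variables together cover exactly {black, blue, brown, grey, orange, pink, purple, red} — 8 values for 8 variables — and brown appears only in I's list, so I = brown.
Among the 7 still-open variables, orange fits only F (and all 7 values in {black, blue, grey, orange, pink, purple, red} must be used), so F = orange.
The 6 still-open variables together cover exactly {black, blue, grey, pink, purple, red} — 6 values for 6 variables — and blue appears only in E's list, so E = blue.

blue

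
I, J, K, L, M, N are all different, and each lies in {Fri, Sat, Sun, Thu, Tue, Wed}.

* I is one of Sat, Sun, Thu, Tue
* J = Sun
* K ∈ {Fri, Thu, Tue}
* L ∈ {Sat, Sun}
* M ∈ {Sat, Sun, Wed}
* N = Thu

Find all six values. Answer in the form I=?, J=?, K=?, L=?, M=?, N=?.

J must be Sun (only option left). Eliminate Sun elsewhere: I, L, M.
L has just one choice, so L = Sat. So I, M can't be Sat.
M has just one choice, so M = Wed.
That leaves N = Thu. So I, K can't be Thu.
I's domain is down to {Tue}, so I = Tue. Eliminate Tue elsewhere: K.
K's domain is down to {Fri}, so K = Fri.

I=Tue, J=Sun, K=Fri, L=Sat, M=Wed, N=Thu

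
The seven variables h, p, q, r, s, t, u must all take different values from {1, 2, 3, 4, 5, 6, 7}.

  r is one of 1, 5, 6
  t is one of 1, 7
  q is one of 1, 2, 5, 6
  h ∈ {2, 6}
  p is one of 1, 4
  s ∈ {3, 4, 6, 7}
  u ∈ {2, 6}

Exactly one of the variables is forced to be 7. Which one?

t

The 7 variables together cover exactly {1, 2, 3, 4, 5, 6, 7} — 7 values for 7 variables — and 3 appears only in s's list, so s = 3.
Among the 6 still-open variables, 4 fits only p (and all 6 values in {1, 2, 4, 5, 6, 7} must be used), so p = 4.
The 5 still-open variables together cover exactly {1, 2, 5, 6, 7} — 5 values for 5 variables — and 7 appears only in t's list, so t = 7.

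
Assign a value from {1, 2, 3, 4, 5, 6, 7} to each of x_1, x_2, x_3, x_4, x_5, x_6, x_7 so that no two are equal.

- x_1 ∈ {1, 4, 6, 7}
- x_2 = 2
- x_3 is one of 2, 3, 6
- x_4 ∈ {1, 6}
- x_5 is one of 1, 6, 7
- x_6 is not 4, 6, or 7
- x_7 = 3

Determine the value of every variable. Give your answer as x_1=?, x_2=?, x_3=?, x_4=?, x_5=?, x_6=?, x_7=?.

x_1=4, x_2=2, x_3=6, x_4=1, x_5=7, x_6=5, x_7=3

x_2's domain is down to {2}, so x_2 = 2. Remove 2 from x_3, x_6.
x_7 has just one choice, so x_7 = 3. Eliminate 3 elsewhere: x_3, x_6.
x_3's domain is down to {6}, so x_3 = 6. Strike 6 from x_1, x_4, x_5.
That leaves x_4 = 1. So x_1, x_5, x_6 can't be 1.
x_5's domain is down to {7}, so x_5 = 7. Strike 7 from x_1.
That leaves x_6 = 5.
x_1's domain is down to {4}, so x_1 = 4.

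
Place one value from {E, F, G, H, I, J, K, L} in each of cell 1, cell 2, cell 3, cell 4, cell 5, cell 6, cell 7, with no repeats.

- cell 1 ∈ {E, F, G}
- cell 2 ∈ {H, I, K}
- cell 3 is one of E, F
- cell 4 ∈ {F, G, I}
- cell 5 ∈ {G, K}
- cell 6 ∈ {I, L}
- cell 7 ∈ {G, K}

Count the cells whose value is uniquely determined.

3

Among the 7 variables, H fits only cell 2 (and all 7 values in {E, F, G, H, I, K, L} must be used), so cell 2 = H.
The 6 still-open variables draw from only 6 values {E, F, G, I, K, L}, so each is used; only cell 6 can be L, hence cell 6 = L.
Among the 5 still-open variables, I fits only cell 4 (and all 5 values in {E, F, G, I, K} must be used), so cell 4 = I.
cell 5 and cell 7 share exactly the 2 values {G, K}; by pigeonhole those values go to them, so strike G, K from cell 1.
Determined: cell 2=H, cell 4=I, cell 6=L. The other cells each still have more than one consistent value. That makes 3.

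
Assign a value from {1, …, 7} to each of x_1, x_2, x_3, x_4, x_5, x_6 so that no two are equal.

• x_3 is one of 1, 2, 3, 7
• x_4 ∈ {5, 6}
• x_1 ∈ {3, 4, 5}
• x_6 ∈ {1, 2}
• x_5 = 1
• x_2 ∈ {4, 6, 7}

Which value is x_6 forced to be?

2

x_5 has just one choice, so x_5 = 1. So x_3, x_6 can't be 1.
So x_6 = 2.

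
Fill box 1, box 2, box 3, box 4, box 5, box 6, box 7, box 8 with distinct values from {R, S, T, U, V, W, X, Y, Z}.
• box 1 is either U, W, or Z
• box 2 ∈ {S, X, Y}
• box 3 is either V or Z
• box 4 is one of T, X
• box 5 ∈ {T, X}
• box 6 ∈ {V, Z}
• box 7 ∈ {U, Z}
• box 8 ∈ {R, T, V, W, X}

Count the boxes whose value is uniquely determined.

3

box 3 and box 6 share exactly the 2 values {V, Z}; by pigeonhole those values go to them, so strike V, Z from box 1, box 7, box 8.
box 7 has just one choice, so box 7 = U. Eliminate U elsewhere: box 1.
That leaves box 1 = W. Strike W from box 8.
box 4 and box 5 share exactly the 2 values {T, X}; by pigeonhole those values go to them, so strike T, X from box 2, box 8.
box 8 must be R (only option left).
Determined: box 1=W, box 7=U, box 8=R. The other boxes each still have more than one consistent value. That makes 3.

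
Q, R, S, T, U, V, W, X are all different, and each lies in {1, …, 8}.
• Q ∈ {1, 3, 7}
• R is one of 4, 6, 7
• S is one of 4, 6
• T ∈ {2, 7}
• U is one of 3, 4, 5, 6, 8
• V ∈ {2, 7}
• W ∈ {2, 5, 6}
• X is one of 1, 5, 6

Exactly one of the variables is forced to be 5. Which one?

W

The 8 variables draw from only 8 values {1, 2, 3, 4, 5, 6, 7, 8}, so each is used; only U can be 8, hence U = 8.
The 7 still-open variables together cover exactly {1, 2, 3, 4, 5, 6, 7} — 7 values for 7 variables — and 3 appears only in Q's list, so Q = 3.
The 6 still-open variables draw from only 6 values {1, 2, 4, 5, 6, 7}, so each is used; only X can be 1, hence X = 1.
Among the 5 still-open variables, 5 fits only W (and all 5 values in {2, 4, 5, 6, 7} must be used), so W = 5.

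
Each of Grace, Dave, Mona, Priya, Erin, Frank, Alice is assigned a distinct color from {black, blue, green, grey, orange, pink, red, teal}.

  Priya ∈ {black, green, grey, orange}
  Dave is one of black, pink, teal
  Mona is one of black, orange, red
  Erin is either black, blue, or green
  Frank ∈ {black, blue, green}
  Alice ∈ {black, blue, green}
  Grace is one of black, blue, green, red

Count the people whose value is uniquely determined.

3

The 3 variables Erin, Frank, Alice are confined to {black, blue, green}, which locks those values in; drop them from Grace, Dave, Mona, Priya.
That leaves Grace = red. Strike red from Mona.
Mona must be orange (only option left). Eliminate orange elsewhere: Priya.
Priya has just one choice, so Priya = grey.
Determined: Grace=red, Mona=orange, Priya=grey. The other people each still have more than one consistent value. That makes 3.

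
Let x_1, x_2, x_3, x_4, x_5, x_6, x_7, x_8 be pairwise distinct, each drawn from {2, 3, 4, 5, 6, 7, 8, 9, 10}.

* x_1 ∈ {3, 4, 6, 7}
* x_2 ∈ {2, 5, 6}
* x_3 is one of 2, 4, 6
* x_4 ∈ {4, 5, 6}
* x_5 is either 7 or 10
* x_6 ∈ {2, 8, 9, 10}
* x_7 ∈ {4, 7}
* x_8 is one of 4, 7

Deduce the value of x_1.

The 2 variables x_7 and x_8 are confined to {4, 7}, which locks those values in; drop them from x_1, x_3, x_4, x_5.
x_5 must be 10 (only option left). Strike 10 from x_6.
x_2, x_3, x_4 between them cover only {2, 5, 6} — a naked triple. Remove those values from x_1, x_6.
So x_1 = 3.

3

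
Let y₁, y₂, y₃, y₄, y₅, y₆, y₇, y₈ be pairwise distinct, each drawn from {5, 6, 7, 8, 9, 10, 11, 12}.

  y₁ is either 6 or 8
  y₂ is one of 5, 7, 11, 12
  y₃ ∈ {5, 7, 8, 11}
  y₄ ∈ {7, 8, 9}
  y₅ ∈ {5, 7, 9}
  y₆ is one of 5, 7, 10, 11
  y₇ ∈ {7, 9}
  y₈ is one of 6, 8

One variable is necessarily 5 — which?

Among the 8 variables, 10 fits only y₆ (and all 8 values in {5, 6, 7, 8, 9, 10, 11, 12} must be used), so y₆ = 10.
The 7 still-open variables together cover exactly {5, 6, 7, 8, 9, 11, 12} — 7 values for 7 variables — and 12 appears only in y₂'s list, so y₂ = 12.
The 6 still-open variables draw from only 6 values {5, 6, 7, 8, 9, 11}, so each is used; only y₃ can be 11, hence y₃ = 11.
Among the 5 still-open variables, 5 fits only y₅ (and all 5 values in {5, 6, 7, 8, 9} must be used), so y₅ = 5.

y₅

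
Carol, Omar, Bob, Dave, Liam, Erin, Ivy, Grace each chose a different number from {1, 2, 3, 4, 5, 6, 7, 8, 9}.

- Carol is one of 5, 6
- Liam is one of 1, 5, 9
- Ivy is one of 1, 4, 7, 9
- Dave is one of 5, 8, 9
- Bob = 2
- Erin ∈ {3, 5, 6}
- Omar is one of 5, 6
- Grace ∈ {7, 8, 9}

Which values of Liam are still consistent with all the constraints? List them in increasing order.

Bob has just one choice, so Bob = 2.
The 2 variables Carol and Omar are confined to {5, 6}, which locks those values in; drop them from Dave, Liam, Erin.
That leaves Erin = 3.
No further eliminations apply; Liam can still be any of 1, 9.

1, 9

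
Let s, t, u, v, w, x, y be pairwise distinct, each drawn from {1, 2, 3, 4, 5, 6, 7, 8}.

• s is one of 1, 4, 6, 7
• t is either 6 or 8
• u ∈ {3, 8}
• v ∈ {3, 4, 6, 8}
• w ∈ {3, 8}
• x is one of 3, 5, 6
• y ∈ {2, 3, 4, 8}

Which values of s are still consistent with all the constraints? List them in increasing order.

1, 7

u and w between them cover only {3, 8} — a naked pair. Remove those values from t, v, x, y.
That leaves t = 6. Eliminate 6 elsewhere: s, v, x.
v must be 4 (only option left). So s, y can't be 4.
x must be 5 (only option left).
y's domain is down to {2}, so y = 2.
No further eliminations apply; s can still be any of 1, 7.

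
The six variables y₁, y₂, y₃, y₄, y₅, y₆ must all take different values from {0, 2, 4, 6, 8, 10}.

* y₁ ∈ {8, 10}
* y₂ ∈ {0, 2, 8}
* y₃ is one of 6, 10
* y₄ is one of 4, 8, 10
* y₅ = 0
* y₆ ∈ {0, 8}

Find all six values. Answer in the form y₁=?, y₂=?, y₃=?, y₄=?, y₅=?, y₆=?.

y₁=10, y₂=2, y₃=6, y₄=4, y₅=0, y₆=8

y₅'s domain is down to {0}, so y₅ = 0. Remove 0 from y₂, y₆.
y₆ must be 8 (only option left). Strike 8 from y₁, y₂, y₄.
That leaves y₁ = 10. Strike 10 from y₃, y₄.
y₂'s domain is down to {2}, so y₂ = 2.
y₃ has just one choice, so y₃ = 6.
y₄ must be 4 (only option left).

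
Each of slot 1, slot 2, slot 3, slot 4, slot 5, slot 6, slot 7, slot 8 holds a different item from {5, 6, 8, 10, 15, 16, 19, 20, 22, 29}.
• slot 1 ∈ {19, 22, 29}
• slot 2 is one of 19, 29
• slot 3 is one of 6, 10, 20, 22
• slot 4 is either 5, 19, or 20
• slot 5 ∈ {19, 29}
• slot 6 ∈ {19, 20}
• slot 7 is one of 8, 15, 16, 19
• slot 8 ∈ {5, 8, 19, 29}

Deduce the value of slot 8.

8

slot 2 and slot 5 share exactly the 2 values {19, 29}; by pigeonhole those values go to them, so strike 19, 29 from slot 1, slot 4, slot 6, slot 7, slot 8.
slot 1 must be 22 (only option left). Strike 22 from slot 3.
slot 6's domain is down to {20}, so slot 6 = 20. So slot 3, slot 4 can't be 20.
slot 4's domain is down to {5}, so slot 4 = 5. So slot 8 can't be 5.
So slot 8 = 8.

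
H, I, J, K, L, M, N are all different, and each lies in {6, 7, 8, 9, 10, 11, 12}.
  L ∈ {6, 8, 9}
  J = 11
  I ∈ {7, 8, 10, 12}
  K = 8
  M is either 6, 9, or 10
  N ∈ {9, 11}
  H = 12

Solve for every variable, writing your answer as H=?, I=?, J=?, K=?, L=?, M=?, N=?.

H=12, I=7, J=11, K=8, L=6, M=10, N=9

H must be 12 (only option left). So I can't be 12.
J's domain is down to {11}, so J = 11. Strike 11 from N.
K's domain is down to {8}, so K = 8. Eliminate 8 elsewhere: I, L.
N has just one choice, so N = 9. Strike 9 from L, M.
L must be 6 (only option left). Remove 6 from M.
That leaves M = 10. Remove 10 from I.
That leaves I = 7.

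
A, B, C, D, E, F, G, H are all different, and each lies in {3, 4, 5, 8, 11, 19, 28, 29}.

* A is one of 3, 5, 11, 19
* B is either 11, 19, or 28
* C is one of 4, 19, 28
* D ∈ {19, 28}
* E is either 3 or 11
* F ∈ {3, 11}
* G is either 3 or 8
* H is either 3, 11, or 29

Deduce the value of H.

Among the 8 variables, 4 fits only C (and all 8 values in {3, 4, 5, 8, 11, 19, 28, 29} must be used), so C = 4.
The 7 still-open variables together cover exactly {3, 5, 8, 11, 19, 28, 29} — 7 values for 7 variables — and 5 appears only in A's list, so A = 5.
The 6 still-open variables together cover exactly {3, 8, 11, 19, 28, 29} — 6 values for 6 variables — and 8 appears only in G's list, so G = 8.
The 5 still-open variables together cover exactly {3, 11, 19, 28, 29} — 5 values for 5 variables — and 29 appears only in H's list, so H = 29.

29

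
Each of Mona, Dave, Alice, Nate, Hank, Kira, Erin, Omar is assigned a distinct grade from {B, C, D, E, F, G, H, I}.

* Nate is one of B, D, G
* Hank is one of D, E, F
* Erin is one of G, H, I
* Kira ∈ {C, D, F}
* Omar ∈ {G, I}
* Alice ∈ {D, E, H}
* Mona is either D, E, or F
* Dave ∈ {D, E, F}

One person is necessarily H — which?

The 8 variables together cover exactly {B, C, D, E, F, G, H, I} — 8 values for 8 variables — and B appears only in Nate's list, so Nate = B.
The 7 still-open variables draw from only 7 values {C, D, E, F, G, H, I}, so each is used; only Kira can be C, hence Kira = C.
Mona, Dave, Hank share exactly the 3 values {D, E, F}; by pigeonhole those values go to them, so strike D, E, F from Alice.

Alice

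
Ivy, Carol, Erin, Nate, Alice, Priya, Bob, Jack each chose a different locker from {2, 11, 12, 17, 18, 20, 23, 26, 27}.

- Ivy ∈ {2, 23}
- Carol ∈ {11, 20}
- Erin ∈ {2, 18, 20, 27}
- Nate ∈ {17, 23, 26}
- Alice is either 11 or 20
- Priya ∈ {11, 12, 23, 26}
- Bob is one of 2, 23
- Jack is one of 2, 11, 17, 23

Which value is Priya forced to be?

12

Ivy and Bob between them cover only {2, 23} — a naked pair. Remove those values from Erin, Nate, Priya, Jack.
The 2 variables Carol and Alice are confined to {11, 20}, which locks those values in; drop them from Erin, Priya, Jack.
Jack has just one choice, so Jack = 17. So Nate can't be 17.
That leaves Nate = 26. Remove 26 from Priya.
So Priya = 12.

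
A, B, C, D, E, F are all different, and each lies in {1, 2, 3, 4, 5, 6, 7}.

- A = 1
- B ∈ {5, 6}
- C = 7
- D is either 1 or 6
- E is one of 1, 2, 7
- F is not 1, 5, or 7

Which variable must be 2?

E

A's domain is down to {1}, so A = 1. Strike 1 from D, E.
That leaves C = 7. Remove 7 from E.
So 2 goes to E.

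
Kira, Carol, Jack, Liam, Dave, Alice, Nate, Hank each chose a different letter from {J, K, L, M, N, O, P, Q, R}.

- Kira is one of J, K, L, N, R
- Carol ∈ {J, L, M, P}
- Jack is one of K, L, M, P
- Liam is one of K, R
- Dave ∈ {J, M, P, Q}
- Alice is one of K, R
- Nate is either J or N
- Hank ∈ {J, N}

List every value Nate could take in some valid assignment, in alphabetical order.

J, N

Among the 8 variables, Q fits only Dave (and all 8 values in {J, K, L, M, N, P, Q, R} must be used), so Dave = Q.
Liam and Alice share exactly the 2 values {K, R}; by pigeonhole those values go to them, so strike K, R from Kira, Jack.
Nate and Hank between them cover only {J, N} — a naked pair. Remove those values from Kira, Carol.
That leaves Kira = L. Remove L from Carol, Jack.
No further eliminations apply; Nate can still be any of J, N.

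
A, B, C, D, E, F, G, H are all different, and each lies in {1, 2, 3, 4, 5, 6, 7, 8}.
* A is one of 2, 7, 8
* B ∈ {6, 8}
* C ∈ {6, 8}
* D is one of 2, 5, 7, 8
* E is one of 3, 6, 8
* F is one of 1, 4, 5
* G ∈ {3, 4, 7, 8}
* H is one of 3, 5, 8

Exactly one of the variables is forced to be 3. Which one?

E

Among the 8 variables, 1 fits only F (and all 8 values in {1, 2, 3, 4, 5, 6, 7, 8} must be used), so F = 1.
Among the 7 still-open variables, 4 fits only G (and all 7 values in {2, 3, 4, 5, 6, 7, 8} must be used), so G = 4.
B and C share exactly the 2 values {6, 8}; by pigeonhole those values go to them, so strike 6, 8 from A, D, E, H.
So 3 goes to E.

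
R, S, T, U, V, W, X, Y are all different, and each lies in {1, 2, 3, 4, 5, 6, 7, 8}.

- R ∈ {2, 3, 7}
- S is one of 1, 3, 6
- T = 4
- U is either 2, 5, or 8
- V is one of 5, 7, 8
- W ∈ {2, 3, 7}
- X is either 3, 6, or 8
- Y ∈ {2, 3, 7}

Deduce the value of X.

6

T's domain is down to {4}, so T = 4.
Among the 7 still-open variables, 1 fits only S (and all 7 values in {1, 2, 3, 5, 6, 7, 8} must be used), so S = 1.
Among the 6 still-open variables, 6 fits only X (and all 6 values in {2, 3, 5, 6, 7, 8} must be used), so X = 6.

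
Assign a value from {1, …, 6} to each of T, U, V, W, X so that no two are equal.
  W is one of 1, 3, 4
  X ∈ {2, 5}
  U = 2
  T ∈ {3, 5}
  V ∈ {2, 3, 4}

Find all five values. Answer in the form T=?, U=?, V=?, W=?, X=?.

T=3, U=2, V=4, W=1, X=5

U has just one choice, so U = 2. Eliminate 2 elsewhere: V, X.
X's domain is down to {5}, so X = 5. Eliminate 5 elsewhere: T.
T must be 3 (only option left). Strike 3 from V, W.
V's domain is down to {4}, so V = 4. So W can't be 4.
W's domain is down to {1}, so W = 1.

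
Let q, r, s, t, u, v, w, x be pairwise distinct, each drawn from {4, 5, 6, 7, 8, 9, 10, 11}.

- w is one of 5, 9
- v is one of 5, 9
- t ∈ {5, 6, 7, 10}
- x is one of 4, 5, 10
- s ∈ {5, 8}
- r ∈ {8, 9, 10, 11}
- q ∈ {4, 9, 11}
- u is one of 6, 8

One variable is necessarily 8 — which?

s

The 8 variables together cover exactly {4, 5, 6, 7, 8, 9, 10, 11} — 8 values for 8 variables — and 7 appears only in t's list, so t = 7.
Among the 7 still-open variables, 6 fits only u (and all 7 values in {4, 5, 6, 8, 9, 10, 11} must be used), so u = 6.
v and w between them cover only {5, 9} — a naked pair. Remove those values from q, r, s, x.
So 8 goes to s.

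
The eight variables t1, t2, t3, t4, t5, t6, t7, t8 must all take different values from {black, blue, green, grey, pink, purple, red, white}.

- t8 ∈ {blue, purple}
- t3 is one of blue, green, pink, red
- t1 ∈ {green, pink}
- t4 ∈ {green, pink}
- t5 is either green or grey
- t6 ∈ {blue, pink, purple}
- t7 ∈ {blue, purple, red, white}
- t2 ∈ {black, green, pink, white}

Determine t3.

red

The 8 variables together cover exactly {black, blue, green, grey, pink, purple, red, white} — 8 values for 8 variables — and black appears only in t2's list, so t2 = black.
The 7 still-open variables together cover exactly {blue, green, grey, pink, purple, red, white} — 7 values for 7 variables — and grey appears only in t5's list, so t5 = grey.
The 6 still-open variables together cover exactly {blue, green, pink, purple, red, white} — 6 values for 6 variables — and white appears only in t7's list, so t7 = white.
The 5 still-open variables together cover exactly {blue, green, pink, purple, red} — 5 values for 5 variables — and red appears only in t3's list, so t3 = red.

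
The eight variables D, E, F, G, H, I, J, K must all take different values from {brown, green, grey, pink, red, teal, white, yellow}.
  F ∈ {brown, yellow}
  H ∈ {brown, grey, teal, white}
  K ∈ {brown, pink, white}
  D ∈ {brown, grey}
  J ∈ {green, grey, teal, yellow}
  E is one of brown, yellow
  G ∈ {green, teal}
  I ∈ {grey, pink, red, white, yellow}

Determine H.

The 8 variables together cover exactly {brown, green, grey, pink, red, teal, white, yellow} — 8 values for 8 variables — and red appears only in I's list, so I = red.
The 7 still-open variables together cover exactly {brown, green, grey, pink, teal, white, yellow} — 7 values for 7 variables — and pink appears only in K's list, so K = pink.
Among the 6 still-open variables, white fits only H (and all 6 values in {brown, green, grey, teal, white, yellow} must be used), so H = white.

white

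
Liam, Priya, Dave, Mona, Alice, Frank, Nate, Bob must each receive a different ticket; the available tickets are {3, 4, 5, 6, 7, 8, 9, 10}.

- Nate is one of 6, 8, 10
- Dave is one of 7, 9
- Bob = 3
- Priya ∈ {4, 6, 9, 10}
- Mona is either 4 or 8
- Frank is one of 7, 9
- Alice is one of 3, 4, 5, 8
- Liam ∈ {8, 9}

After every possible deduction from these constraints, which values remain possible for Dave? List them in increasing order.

Bob's domain is down to {3}, so Bob = 3. Remove 3 from Alice.
The 7 still-open variables draw from only 7 values {4, 5, 6, 7, 8, 9, 10}, so each is used; only Alice can be 5, hence Alice = 5.
Dave and Frank share exactly the 2 values {7, 9}; by pigeonhole those values go to them, so strike 7, 9 from Liam, Priya.
That leaves Liam = 8. So Mona, Nate can't be 8.
That leaves Mona = 4. So Priya can't be 4.
No further eliminations apply; Dave can still be any of 7, 9.

7, 9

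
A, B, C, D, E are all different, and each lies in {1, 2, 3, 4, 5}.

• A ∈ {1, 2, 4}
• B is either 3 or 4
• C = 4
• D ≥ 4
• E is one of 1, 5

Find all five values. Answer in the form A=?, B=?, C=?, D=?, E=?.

A=2, B=3, C=4, D=5, E=1

C's domain is down to {4}, so C = 4. Strike 4 from A, B, D.
D's domain is down to {5}, so D = 5. Eliminate 5 elsewhere: E.
E has just one choice, so E = 1. So A can't be 1.
A has just one choice, so A = 2.
B must be 3 (only option left).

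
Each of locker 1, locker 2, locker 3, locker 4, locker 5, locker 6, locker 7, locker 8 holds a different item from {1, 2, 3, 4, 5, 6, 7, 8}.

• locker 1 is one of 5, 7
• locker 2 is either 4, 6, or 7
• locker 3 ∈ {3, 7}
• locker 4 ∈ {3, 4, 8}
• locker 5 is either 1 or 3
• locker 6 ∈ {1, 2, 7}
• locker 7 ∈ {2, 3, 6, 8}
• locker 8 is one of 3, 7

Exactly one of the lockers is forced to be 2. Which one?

locker 6

The 8 variables together cover exactly {1, 2, 3, 4, 5, 6, 7, 8} — 8 values for 8 variables — and 5 appears only in locker 1's list, so locker 1 = 5.
The 2 variables locker 3 and locker 8 are confined to {3, 7}, which locks those values in; drop them from locker 2, locker 4, locker 5, locker 6, locker 7.
locker 5 has just one choice, so locker 5 = 1. Eliminate 1 elsewhere: locker 6.
So 2 goes to locker 6.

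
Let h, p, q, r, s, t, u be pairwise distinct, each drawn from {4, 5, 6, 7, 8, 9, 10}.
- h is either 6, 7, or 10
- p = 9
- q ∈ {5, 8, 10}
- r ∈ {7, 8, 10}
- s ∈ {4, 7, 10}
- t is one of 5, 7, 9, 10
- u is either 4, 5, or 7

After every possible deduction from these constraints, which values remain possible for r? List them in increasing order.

7, 8, 10

p must be 9 (only option left). So t can't be 9.
Among the 6 still-open variables, 6 fits only h (and all 6 values in {4, 5, 6, 7, 8, 10} must be used), so h = 6.
No further eliminations apply; r can still be any of 7, 8, 10.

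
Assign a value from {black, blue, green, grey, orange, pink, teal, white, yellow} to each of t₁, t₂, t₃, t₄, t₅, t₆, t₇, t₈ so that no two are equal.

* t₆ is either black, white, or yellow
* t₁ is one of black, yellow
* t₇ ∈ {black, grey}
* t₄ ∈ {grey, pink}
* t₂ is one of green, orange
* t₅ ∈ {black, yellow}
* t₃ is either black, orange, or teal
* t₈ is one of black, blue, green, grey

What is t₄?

t₁ and t₅ between them cover only {black, yellow} — a naked pair. Remove those values from t₃, t₆, t₇, t₈.
That leaves t₆ = white.
That leaves t₇ = grey. Remove grey from t₄, t₈.
So t₄ = pink.

pink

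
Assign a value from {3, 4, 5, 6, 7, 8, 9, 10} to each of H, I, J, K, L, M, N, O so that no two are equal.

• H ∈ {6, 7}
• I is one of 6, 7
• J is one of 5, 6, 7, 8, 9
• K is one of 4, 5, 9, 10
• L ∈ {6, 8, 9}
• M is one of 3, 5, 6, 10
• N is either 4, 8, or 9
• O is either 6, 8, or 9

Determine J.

The 8 variables together cover exactly {3, 4, 5, 6, 7, 8, 9, 10} — 8 values for 8 variables — and 3 appears only in M's list, so M = 3.
Among the 7 still-open variables, 10 fits only K (and all 7 values in {4, 5, 6, 7, 8, 9, 10} must be used), so K = 10.
The 6 still-open variables together cover exactly {4, 5, 6, 7, 8, 9} — 6 values for 6 variables — and 4 appears only in N's list, so N = 4.
The 5 still-open variables draw from only 5 values {5, 6, 7, 8, 9}, so each is used; only J can be 5, hence J = 5.

5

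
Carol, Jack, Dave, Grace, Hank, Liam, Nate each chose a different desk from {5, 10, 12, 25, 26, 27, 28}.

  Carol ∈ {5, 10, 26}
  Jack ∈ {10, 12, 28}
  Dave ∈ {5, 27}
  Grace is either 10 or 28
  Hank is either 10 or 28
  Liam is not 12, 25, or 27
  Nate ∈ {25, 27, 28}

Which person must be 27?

The 7 variables together cover exactly {5, 10, 12, 25, 26, 27, 28} — 7 values for 7 variables — and 12 appears only in Jack's list, so Jack = 12.
Among the 6 still-open variables, 25 fits only Nate (and all 6 values in {5, 10, 25, 26, 27, 28} must be used), so Nate = 25.
The 5 still-open variables draw from only 5 values {5, 10, 26, 27, 28}, so each is used; only Dave can be 27, hence Dave = 27.

Dave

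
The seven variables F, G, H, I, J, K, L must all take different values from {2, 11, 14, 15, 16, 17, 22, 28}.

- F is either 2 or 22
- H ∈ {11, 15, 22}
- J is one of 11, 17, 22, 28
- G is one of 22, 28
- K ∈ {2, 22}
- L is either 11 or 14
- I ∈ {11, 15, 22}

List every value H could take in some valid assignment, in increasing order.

The 7 variables draw from only 7 values {2, 11, 14, 15, 17, 22, 28}, so each is used; only L can be 14, hence L = 14.
Among the 6 still-open variables, 17 fits only J (and all 6 values in {2, 11, 15, 17, 22, 28} must be used), so J = 17.
Among the 5 still-open variables, 28 fits only G (and all 5 values in {2, 11, 15, 22, 28} must be used), so G = 28.
F and K share exactly the 2 values {2, 22}; by pigeonhole those values go to them, so strike 2, 22 from H, I.
No further eliminations apply; H can still be any of 11, 15.

11, 15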